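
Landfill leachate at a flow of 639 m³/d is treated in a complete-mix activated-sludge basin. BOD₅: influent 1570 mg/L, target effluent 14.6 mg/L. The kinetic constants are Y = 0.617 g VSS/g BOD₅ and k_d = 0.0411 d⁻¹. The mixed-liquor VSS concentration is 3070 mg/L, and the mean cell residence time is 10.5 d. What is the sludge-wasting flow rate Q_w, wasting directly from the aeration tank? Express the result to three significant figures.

Q_w ≈ 140 m³/d

From the SRT design equation V = Y Q (S₀−S) θ_c / [X (1 + k_d θ_c)] = 0.617 × 639 × (1570 − 14.6) × 10.5 / [3070 × (1 + 0.0411 × 10.5)] = 6.44×10^6 / 4395 = 1465 m³.
For wasting at MLVSS concentration, Q_w = V/θ_c = 1465/10.5 = 139.5 m³/d.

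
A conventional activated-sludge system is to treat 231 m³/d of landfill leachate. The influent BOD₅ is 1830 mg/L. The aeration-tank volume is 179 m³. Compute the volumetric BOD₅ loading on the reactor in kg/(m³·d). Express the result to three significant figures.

L_v = Q S₀ / V = 231 × 1830 × 10⁻³ / 179.0 = 2.362 kg/(m³·d).

L_v ≈ 2.36 kg BOD₅/(m³·d)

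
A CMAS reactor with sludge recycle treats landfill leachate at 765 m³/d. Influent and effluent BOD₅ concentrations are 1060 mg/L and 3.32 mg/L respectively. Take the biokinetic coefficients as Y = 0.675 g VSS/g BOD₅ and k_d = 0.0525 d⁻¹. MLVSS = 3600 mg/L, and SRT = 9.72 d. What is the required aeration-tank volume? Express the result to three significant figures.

V ≈ 975 m³

Steady-state biomass mass balance: V·X·(1 + k_d·θ_c) = Y·Q·(S₀ − S)·θ_c, so V = 0.675 × 765 × (1060 − 3.32) × 9.72 / [3600 × (1 + 0.0525 × 9.72)] = 5.3×10^6 / 5437 = 975.5 m³.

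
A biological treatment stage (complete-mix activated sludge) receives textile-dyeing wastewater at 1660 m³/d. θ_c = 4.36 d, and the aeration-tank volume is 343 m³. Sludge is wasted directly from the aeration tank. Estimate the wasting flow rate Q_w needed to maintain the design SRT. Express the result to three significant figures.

With mixed-liquor wasting, θ_c = V/Q_w, so Q_w = V/θ_c = 343.0/4.36 = 78.67 m³/d.

Q_w ≈ 78.7 m³/d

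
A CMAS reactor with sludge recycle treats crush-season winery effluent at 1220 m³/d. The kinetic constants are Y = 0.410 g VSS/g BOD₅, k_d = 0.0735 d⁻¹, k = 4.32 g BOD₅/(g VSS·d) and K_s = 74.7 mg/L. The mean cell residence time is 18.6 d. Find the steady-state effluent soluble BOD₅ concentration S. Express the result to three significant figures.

S ≈ 5.78 mg/L

For a completely mixed reactor with recycle the Lawrence–McCarty relation gives S = K_s·(1 + k_d·θ_c) / [θ_c·(Y·k − k_d) − 1] = 74.7 × (1 + 0.0735 × 18.6) / [18.6 × (0.410 × 4.32 − 0.0735) − 1] = 176.8 / 30.58 = 5.783 mg/L.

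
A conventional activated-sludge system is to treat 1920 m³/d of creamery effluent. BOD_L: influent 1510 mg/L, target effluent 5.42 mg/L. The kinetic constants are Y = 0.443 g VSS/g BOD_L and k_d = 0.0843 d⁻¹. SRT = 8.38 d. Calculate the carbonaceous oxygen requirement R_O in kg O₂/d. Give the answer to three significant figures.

The observed yield is Y_obs = Y/(1 + k_d·θ_c) = 0.443 / (1 + 0.0843 × 8.38) = 0.443 / 1.706 = 0.2596 g VSS per g BOD_L removed.
Mass of BOD_L removed per day: Q(S₀ − S) = 1920 × 1505 g/m³ = 2889 kg/d.
Biomass synthesised: P_X = Y_obs × 2889 = 749.9 kg VSS/d.
R_O = Q·ΔS − 1.42 P_X = 2889 − 1065 = 1824 kg O₂/d.

R_O ≈ 1820 kg O₂/d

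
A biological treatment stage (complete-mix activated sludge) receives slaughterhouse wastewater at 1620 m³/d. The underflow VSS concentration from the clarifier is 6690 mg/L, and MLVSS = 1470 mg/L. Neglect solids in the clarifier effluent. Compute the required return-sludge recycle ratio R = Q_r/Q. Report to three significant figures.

R = Q_r/Q = X/(X_r − X) = 1470 / (6690 − 1470) = 0.2816.

R ≈ 0.282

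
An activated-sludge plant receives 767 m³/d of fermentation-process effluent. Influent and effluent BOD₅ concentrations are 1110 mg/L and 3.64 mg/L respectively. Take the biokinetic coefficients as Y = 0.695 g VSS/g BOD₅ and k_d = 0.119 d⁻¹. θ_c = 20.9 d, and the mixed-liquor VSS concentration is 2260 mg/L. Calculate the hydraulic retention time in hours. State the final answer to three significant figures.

τ ≈ 48.9 h

Rearranging the biomass balance for a CMAS with decay, V = Y·Q·ΔS·θ_c / [X·(1+k_d θ_c)] = 0.695 × 767 × (1110 − 3.64) × 20.9 / [2260 × (1 + 0.119 × 20.9)] = 1.23×10^7 / 7881 = 1564 m³.
τ = V/Q = 1564/767 = 2.039 d, or 48.94 h.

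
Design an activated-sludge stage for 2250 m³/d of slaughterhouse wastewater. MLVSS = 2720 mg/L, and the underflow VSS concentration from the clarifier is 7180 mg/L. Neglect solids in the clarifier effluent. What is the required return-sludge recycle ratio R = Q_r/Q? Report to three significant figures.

R ≈ 0.610

Solids balance on the clarifier gives (1+R)X = R·X_r, so R = X/(X_r − X) = 2720 / (7180 − 2720) = 0.6099.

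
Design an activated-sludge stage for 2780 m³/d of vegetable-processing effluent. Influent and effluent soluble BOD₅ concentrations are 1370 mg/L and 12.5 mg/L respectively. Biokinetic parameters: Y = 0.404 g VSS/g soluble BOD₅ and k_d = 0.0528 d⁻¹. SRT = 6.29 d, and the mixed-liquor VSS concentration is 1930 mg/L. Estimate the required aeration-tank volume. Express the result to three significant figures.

Steady-state biomass mass balance: V·X·(1 + k_d·θ_c) = Y·Q·(S₀ − S)·θ_c, so V = 0.404 × 2780 × (1370 − 12.5) × 6.29 / [1930 × (1 + 0.0528 × 6.29)] = 9.59×10^6 / 2571 = 3730 m³.

V ≈ 3730 m³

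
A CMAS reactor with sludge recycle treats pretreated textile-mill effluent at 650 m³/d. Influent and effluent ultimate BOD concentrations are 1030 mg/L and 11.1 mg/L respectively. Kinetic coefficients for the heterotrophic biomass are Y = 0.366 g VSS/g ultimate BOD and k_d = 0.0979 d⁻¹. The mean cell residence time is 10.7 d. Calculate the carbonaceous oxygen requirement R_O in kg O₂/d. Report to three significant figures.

Observed yield with endogenous decay: Y_obs = Y / (1 + k_d·θ_c) = 0.366 / (1 + 0.0979 × 10.7) = 0.366 / 2.048 = 0.1788 g VSS/g ultimate BOD.
Substrate removed = Q·(S₀ − S) = 650 m³/d × (1030 − 11.1) g/m³ = 6.62×10^5 g/d = 662.3 kg/d.
Biomass synthesised: P_X = Y_obs × 662.3 = 118.4 kg VSS/d.
R_O = Q·ΔS − 1.42 P_X = 662.3 − 168.1 = 494.2 kg O₂/d.

R_O ≈ 494 kg O₂/d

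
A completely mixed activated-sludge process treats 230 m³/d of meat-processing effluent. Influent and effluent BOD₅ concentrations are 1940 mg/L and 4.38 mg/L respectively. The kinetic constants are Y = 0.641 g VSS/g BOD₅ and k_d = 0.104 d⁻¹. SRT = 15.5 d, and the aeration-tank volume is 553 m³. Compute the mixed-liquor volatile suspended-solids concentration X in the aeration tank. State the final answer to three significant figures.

X ≈ 3060 mg/L

X = Y·Q·ΔS·θ_c / [V·(1 + k_d θ_c)] = 0.641 × 230 × (1940 − 4.38) × 15.5 / [553 × (1 + 0.104 × 15.5)] = 3062 mg/L.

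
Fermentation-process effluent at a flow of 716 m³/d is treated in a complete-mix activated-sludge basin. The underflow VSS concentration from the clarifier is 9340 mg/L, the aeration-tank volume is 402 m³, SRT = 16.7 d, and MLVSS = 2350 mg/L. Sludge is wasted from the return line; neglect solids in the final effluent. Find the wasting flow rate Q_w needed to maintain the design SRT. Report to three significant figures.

Q_w ≈ 6.06 m³/d

θ_c = V·X/(Q_w·X_r) when wasting from the recycle, so Q_w = V·X/(θ_c·X_r) = 402.0 × 2350 / (16.7 × 9340) = 6.057 m³/d.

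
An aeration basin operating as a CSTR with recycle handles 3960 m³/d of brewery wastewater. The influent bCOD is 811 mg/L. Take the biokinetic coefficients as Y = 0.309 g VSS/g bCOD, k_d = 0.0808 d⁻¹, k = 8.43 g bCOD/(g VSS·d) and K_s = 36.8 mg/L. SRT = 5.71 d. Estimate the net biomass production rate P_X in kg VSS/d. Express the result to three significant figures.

Effluent substrate depends only on kinetics and SRT: S = K_s(1 + k_d θ_c) / [θ_c(Yk − k_d) − 1] = 36.8 × (1 + 0.0808 × 5.71) / [5.71 × (0.309 × 8.43 − 0.0808) − 1] = 53.78 / 13.41 = 4.010 mg/L.
The observed yield is Y_obs = Y/(1 + k_d·θ_c) = 0.309 / (1 + 0.0808 × 5.71) = 0.309 / 1.461 = 0.2114 g VSS per g bCOD removed.
ΔS = 811 − 4.01 = 807.0 mg/L, so the substrate removal rate is 3960 × 807.0/1000 = 3196 kg bCOD/d.
P_X = Y_obs · Q(S₀ − S) = 0.2114 × 3196 = 675.7 kg VSS/d.

P_X ≈ 676 kg VSS/d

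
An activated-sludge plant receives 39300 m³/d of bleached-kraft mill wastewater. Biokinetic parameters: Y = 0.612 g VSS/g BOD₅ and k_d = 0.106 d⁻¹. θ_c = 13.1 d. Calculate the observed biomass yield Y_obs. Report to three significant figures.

The observed yield is Y_obs = Y/(1 + k_d·θ_c) = 0.612 / (1 + 0.106 × 13.1) = 0.612 / 2.389 = 0.2562 g VSS per g BOD₅ removed.

Y_obs ≈ 0.256 g VSS/g BOD₅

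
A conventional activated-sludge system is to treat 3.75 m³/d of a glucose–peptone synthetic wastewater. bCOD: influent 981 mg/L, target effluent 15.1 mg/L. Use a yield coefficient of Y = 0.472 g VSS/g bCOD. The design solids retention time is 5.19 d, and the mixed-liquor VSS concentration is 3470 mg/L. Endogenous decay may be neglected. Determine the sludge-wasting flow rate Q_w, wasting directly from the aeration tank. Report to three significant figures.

Q_w ≈ 0.493 m³/d

With k_d = 0 the design equation reduces to V = Y Q (S₀−S) θ_c / X = 0.472 × 3.75 × (981 − 15.1) × 5.19 / 3470 = 2.557 m³.
With mixed-liquor wasting, θ_c = V/Q_w, so Q_w = V/θ_c = 2.557/5.19 = 0.4927 m³/d.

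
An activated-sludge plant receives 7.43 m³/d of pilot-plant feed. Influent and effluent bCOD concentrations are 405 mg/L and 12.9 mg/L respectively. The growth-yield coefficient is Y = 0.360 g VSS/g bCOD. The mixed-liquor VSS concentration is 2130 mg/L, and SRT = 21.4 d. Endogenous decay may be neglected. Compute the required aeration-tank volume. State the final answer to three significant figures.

With k_d = 0 the design equation reduces to V = Y Q (S₀−S) θ_c / X = 0.360 × 7.43 × (405 − 12.9) × 21.4 / 2130 = 10.54 m³.

V ≈ 10.5 m³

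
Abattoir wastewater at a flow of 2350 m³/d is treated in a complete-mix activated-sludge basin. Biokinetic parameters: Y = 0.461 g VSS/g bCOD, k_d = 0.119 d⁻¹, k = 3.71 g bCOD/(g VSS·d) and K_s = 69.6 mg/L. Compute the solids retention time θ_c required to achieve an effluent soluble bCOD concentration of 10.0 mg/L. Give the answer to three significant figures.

θ_c ≈ 10.4 d

At the target effluent, Y k S/(K_s+S) = 0.461×3.71×10.0/79.60 = 0.2149 d⁻¹.
θ_c = 1/(μ − k_d) = 1/(0.2149 − 0.119) = 1/0.09586 = 10.43 d.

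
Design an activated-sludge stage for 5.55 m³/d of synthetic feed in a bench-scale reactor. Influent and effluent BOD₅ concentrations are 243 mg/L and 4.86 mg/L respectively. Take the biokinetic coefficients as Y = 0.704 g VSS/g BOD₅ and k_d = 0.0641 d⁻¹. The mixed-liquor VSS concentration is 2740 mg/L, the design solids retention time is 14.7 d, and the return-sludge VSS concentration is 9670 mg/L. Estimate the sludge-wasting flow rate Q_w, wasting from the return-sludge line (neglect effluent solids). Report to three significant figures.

Q_w ≈ 0.0495 m³/d

From the SRT design equation V = Y Q (S₀−S) θ_c / [X (1 + k_d θ_c)] = 0.704 × 5.55 × (243 − 4.86) × 14.7 / [2740 × (1 + 0.0641 × 14.7)] = 1.37×10^4 / 5322 = 2.570 m³.
Wasting from the return line (neglecting effluent solids): Q_w = V·X / (θ_c·X_r) = 2.570 × 2740 / (14.7 × 9670) = 0.04954 m³/d.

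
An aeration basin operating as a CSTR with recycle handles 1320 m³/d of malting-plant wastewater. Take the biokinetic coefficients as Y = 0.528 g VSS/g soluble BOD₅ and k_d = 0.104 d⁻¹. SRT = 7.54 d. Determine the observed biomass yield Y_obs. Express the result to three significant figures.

Correct the yield for decay: Y_obs = Y/(1 + k_d θ_c) = 0.528 / (1 + 0.104 × 7.54) = 0.528 / 1.784 = 0.2959.

Y_obs ≈ 0.296 g VSS/g soluble BOD₅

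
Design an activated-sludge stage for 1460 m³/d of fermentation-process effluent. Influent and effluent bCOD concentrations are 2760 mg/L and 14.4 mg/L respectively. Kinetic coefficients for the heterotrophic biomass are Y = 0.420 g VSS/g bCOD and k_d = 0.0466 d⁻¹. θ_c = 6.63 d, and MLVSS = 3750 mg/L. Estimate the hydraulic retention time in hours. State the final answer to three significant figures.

τ ≈ 37.4 h

From the SRT design equation V = Y Q (S₀−S) θ_c / [X (1 + k_d θ_c)] = 0.420 × 1460 × (2760 − 14.4) × 6.63 / [3750 × (1 + 0.0466 × 6.63)] = 1.12×10^7 / 4909 = 2274 m³.
HRT = V/Q = 2274 m³ / 1460 m³·d⁻¹ = 1.558 d × 24 = 37.38 h.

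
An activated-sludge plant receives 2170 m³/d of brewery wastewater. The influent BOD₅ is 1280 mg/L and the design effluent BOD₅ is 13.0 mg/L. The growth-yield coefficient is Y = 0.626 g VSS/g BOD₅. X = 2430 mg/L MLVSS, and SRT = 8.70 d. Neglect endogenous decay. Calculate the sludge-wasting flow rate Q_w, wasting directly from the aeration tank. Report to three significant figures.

Biomass mass balance (decay neglected): V·X = Y·Q·(S₀ − S)·θ_c, so V = 0.626 × 2170 × (1280 − 13.0) × 8.70 / 2430 = 6162 m³.
For wasting at MLVSS concentration, Q_w = V/θ_c = 6162/8.70 = 708.3 m³/d.

Q_w ≈ 708 m³/d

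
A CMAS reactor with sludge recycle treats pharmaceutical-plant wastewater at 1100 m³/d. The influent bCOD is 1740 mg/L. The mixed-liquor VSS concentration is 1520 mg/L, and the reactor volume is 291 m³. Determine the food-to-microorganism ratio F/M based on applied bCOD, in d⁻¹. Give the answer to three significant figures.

F/M ≈ 4.33 d⁻¹

F/M = Q·S₀ / (V·X) = 1100 × 1740 / (291.0 × 1520) = 4.327 g bCOD·(g VSS·d)⁻¹.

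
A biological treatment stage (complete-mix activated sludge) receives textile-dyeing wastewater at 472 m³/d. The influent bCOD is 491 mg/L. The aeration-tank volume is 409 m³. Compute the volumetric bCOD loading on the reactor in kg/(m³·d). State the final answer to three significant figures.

Applied bCOD load per unit volume = Q·S₀/V = (472 × 491/1000)/409.0 = 0.5666 kg bCOD·m⁻³·d⁻¹.

L_v ≈ 0.567 kg bCOD/(m³·d)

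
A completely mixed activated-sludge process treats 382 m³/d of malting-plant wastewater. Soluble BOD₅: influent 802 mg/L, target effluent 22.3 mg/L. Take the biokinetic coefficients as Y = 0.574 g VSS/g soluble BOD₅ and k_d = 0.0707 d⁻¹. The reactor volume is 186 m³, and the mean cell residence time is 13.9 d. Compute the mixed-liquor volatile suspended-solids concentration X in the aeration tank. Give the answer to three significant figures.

X = Y·Q·ΔS·θ_c / [V·(1 + k_d θ_c)] = 0.574 × 382 × (802 − 22.3) × 13.9 / [186 × (1 + 0.0707 × 13.9)] = 6444 mg/L.

X ≈ 6440 mg/L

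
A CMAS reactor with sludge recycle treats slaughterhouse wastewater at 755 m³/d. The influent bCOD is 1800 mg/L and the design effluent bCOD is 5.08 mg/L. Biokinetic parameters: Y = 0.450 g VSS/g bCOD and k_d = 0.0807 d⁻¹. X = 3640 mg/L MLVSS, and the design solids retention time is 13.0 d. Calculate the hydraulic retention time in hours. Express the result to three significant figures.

τ ≈ 33.8 h

From the SRT design equation V = Y Q (S₀−S) θ_c / [X (1 + k_d θ_c)] = 0.450 × 755 × (1800 − 5.08) × 13.0 / [3640 × (1 + 0.0807 × 13.0)] = 7.93×10^6 / 7459 = 1063 m³.
Hydraulic retention time τ = V/Q = 1063 / 755 = 1.408 d = 33.79 h.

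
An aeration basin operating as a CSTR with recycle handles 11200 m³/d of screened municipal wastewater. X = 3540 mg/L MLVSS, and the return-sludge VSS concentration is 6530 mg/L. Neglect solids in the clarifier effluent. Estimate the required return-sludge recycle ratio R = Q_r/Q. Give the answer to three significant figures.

R ≈ 1.18

Mass balance around the secondary clarifier (neglecting effluent solids): R = X / (X_r − X) = 3540 / (6530 − 3540) = 1.184.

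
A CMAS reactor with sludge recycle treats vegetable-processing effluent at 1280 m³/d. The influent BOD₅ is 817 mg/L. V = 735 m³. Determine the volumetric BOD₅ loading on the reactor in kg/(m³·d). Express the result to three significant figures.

L_v ≈ 1.42 kg BOD₅/(m³·d)

L_v = Q S₀ / V = 1280 × 817 × 10⁻³ / 735.0 = 1.423 kg/(m³·d).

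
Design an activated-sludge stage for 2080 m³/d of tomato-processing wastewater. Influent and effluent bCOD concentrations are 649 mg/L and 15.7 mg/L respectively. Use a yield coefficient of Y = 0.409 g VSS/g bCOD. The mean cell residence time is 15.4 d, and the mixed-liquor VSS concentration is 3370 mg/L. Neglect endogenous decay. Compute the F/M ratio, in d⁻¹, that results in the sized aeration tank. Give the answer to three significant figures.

F/M ≈ 0.163 d⁻¹

With k_d = 0 the design equation reduces to V = Y Q (S₀−S) θ_c / X = 0.409 × 2080 × (649 − 15.7) × 15.4 / 3370 = 2462 m³.
Food-to-microorganism ratio F/M = Q S₀ / (V X) = 2080 × 649 / (2462 × 3370) = 0.1627 d⁻¹.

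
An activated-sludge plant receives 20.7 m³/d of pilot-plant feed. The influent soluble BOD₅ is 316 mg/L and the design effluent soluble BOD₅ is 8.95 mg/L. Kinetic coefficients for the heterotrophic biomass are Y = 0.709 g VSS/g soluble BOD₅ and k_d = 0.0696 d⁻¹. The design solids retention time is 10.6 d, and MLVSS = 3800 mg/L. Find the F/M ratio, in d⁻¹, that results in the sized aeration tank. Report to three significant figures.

Steady-state biomass mass balance: V·X·(1 + k_d·θ_c) = Y·Q·(S₀ − S)·θ_c, so V = 0.709 × 20.7 × (316 − 8.95) × 10.6 / [3800 × (1 + 0.0696 × 10.6)] = 4.78×10^4 / 6603 = 7.234 m³.
Food-to-microorganism ratio F/M = Q S₀ / (V X) = 20.7 × 316 / (7.234 × 3800) = 0.2380 d⁻¹.

F/M ≈ 0.238 d⁻¹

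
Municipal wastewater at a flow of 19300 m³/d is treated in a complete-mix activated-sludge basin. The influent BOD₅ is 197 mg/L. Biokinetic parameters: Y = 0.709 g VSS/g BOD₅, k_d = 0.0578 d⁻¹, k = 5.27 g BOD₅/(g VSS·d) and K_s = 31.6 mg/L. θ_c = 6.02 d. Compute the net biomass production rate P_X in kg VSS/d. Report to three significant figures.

P_X ≈ 1980 kg VSS/d

For a completely mixed reactor with recycle the Lawrence–McCarty relation gives S = K_s·(1 + k_d·θ_c) / [θ_c·(Y·k − k_d) − 1] = 31.6 × (1 + 0.0578 × 6.02) / [6.02 × (0.709 × 5.27 − 0.0578) − 1] = 42.60 / 21.15 = 2.014 mg/L.
The observed yield is Y_obs = Y/(1 + k_d·θ_c) = 0.709 / (1 + 0.0578 × 6.02) = 0.709 / 1.348 = 0.5260 g VSS per g BOD₅ removed.
Q·(S₀ − S) = 19300 × (197 − 2.01) × 10⁻³ = 3763 kg/d removed.
Net biomass production P_X = Y_obs × Q·(S₀ − S) = 0.5260 × 3763 = 1979 kg VSS/d.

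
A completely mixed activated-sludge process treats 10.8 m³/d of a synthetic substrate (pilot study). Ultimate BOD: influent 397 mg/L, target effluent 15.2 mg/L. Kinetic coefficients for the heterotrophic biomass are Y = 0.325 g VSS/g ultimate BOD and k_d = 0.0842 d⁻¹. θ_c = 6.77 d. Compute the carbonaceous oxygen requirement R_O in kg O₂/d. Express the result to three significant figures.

Observed yield with endogenous decay: Y_obs = Y / (1 + k_d·θ_c) = 0.325 / (1 + 0.0842 × 6.77) = 0.325 / 1.570 = 0.2070 g VSS/g ultimate BOD.
Substrate removed = Q·(S₀ − S) = 10.8 m³/d × (397 − 15.2) g/m³ = 4.12×10^3 g/d = 4.123 kg/d.
Biomass synthesised: P_X = Y_obs × 4.123 = 0.8536 kg VSS/d.
Carbonaceous O₂ demand = substrate oxidised − cell-mass equivalent = 4.123 − 1.42 × 0.8536 = 2.911 kg O₂/d.

R_O ≈ 2.91 kg O₂/d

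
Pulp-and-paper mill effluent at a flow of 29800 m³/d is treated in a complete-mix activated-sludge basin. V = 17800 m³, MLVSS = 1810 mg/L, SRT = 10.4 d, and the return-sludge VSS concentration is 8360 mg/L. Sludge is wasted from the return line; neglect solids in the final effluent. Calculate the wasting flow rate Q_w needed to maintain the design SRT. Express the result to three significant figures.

θ_c = V·X/(Q_w·X_r) when wasting from the recycle, so Q_w = V·X/(θ_c·X_r) = 17800 × 1810 / (10.4 × 8360) = 370.6 m³/d.

Q_w ≈ 371 m³/d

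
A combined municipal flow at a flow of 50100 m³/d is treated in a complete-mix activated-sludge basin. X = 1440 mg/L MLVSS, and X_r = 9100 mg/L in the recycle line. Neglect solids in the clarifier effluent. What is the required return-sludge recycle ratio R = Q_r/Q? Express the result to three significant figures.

Solids balance on the clarifier gives (1+R)X = R·X_r, so R = X/(X_r − X) = 1440 / (9100 − 1440) = 0.1880.

R ≈ 0.188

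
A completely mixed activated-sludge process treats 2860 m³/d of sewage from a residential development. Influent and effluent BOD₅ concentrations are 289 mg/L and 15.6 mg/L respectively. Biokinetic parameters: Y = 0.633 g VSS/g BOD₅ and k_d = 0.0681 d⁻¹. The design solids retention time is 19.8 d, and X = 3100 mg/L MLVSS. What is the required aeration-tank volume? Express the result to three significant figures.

V ≈ 1350 m³

From the SRT design equation V = Y Q (S₀−S) θ_c / [X (1 + k_d θ_c)] = 0.633 × 2860 × (289 − 15.6) × 19.8 / [3100 × (1 + 0.0681 × 19.8)] = 9.8×10^6 / 7280 = 1346 m³.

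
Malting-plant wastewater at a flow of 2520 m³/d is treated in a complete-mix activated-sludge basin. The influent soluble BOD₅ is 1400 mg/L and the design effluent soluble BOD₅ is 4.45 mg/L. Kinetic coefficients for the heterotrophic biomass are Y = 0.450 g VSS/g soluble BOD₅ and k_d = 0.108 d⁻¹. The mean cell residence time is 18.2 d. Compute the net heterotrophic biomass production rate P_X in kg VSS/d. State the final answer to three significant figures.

P_X ≈ 534 kg VSS/d

Y_obs = Y / (1 + k_d θ_c) = 0.450 / (1 + 0.108 × 18.2) = 0.450 / 2.966 = 0.1517.
Substrate removed = Q·(S₀ − S) = 2520 m³/d × (1400 − 4.45) g/m³ = 3.52×10^6 g/d = 3517 kg/d.
P_X = Y_obs · Q(S₀ − S) = 0.1517 × 3517 = 533.6 kg VSS/d.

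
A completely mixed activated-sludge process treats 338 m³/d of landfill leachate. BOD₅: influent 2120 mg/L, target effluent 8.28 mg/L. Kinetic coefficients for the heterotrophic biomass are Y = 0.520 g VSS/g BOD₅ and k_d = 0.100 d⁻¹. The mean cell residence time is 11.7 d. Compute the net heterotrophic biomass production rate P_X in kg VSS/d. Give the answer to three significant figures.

Observed yield with endogenous decay: Y_obs = Y / (1 + k_d·θ_c) = 0.520 / (1 + 0.100 × 11.7) = 0.520 / 2.170 = 0.2396 g VSS/g BOD₅.
Q·(S₀ − S) = 338 × (2120 − 8.28) × 10⁻³ = 713.8 kg/d removed.
Biomass produced: P_X = Y_obs·Q·ΔS = 0.2396 × 713.8 ≈ 171.0 kg VSS/d.

P_X ≈ 171 kg VSS/d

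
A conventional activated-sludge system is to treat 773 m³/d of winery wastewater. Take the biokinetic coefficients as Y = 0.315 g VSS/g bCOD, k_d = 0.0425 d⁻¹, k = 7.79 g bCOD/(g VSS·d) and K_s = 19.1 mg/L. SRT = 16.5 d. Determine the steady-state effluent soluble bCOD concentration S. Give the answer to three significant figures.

Effluent substrate depends only on kinetics and SRT: S = K_s(1 + k_d θ_c) / [θ_c(Yk − k_d) − 1] = 19.1 × (1 + 0.0425 × 16.5) / [16.5 × (0.315 × 7.79 − 0.0425) − 1] = 32.49 / 38.79 = 0.8377 mg/L.

S ≈ 0.838 mg/L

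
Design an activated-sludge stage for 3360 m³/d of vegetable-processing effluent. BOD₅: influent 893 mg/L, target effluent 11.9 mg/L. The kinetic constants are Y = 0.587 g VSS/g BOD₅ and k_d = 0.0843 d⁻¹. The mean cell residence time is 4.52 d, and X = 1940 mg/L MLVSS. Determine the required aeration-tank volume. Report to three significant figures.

V ≈ 2930 m³

Steady-state biomass mass balance: V·X·(1 + k_d·θ_c) = Y·Q·(S₀ − S)·θ_c, so V = 0.587 × 3360 × (893 − 11.9) × 4.52 / [1940 × (1 + 0.0843 × 4.52)] = 7.85×10^6 / 2679 = 2932 m³.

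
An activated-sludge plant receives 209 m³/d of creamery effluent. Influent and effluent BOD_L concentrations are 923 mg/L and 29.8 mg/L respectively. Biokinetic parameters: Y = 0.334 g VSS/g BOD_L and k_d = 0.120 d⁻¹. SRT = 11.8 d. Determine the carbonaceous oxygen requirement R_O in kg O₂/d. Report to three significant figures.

The observed yield is Y_obs = Y/(1 + k_d·θ_c) = 0.334 / (1 + 0.120 × 11.8) = 0.334 / 2.416 = 0.1382 g VSS per g BOD_L removed.
ΔS = 923 − 29.8 = 893.2 mg/L, so the substrate removal rate is 209 × 893.2/1000 = 186.7 kg BOD_L/d.
Net sludge production P_X = 0.1382 × 186.7 = 25.81 kg VSS/d.
Carbonaceous O₂ demand = substrate oxidised − cell-mass equivalent = 186.7 − 1.42 × 25.81 = 150.0 kg O₂/d.

R_O ≈ 150 kg O₂/d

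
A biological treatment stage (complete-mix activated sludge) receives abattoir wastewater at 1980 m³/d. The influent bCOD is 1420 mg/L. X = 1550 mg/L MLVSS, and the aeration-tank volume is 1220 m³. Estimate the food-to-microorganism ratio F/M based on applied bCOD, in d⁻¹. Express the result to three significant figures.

Food-to-microorganism ratio F/M = Q S₀ / (V X) = 1980 × 1420 / (1220 × 1550) = 1.487 d⁻¹.

F/M ≈ 1.49 d⁻¹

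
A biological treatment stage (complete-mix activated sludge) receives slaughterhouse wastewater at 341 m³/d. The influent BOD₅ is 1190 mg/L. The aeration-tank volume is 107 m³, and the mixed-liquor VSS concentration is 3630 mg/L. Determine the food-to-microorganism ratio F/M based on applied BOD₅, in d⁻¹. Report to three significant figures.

F/M = applied load / biomass = Q·S₀/(V·X) = 341 × 1190 / (107.0 × 3630) = 1.045 d⁻¹.

F/M ≈ 1.04 d⁻¹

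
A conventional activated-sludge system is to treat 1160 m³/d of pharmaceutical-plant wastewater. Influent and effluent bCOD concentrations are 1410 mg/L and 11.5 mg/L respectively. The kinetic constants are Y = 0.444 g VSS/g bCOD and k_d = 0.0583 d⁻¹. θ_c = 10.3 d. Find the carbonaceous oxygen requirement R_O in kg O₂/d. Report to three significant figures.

Y_obs = Y / (1 + k_d θ_c) = 0.444 / (1 + 0.0583 × 10.3) = 0.444 / 1.600 = 0.2774.
Substrate removed = Q·(S₀ − S) = 1160 m³/d × (1410 − 11.5) g/m³ = 1.62×10^6 g/d = 1622 kg/d.
P_X = Y_obs·Q·(S₀ − S) = 0.2774 × 1622 = 450.0 kg VSS/d.
Carbonaceous O₂ demand = substrate oxidised − cell-mass equivalent = 1622 − 1.42 × 450.0 = 983.2 kg O₂/d.

R_O ≈ 983 kg O₂/d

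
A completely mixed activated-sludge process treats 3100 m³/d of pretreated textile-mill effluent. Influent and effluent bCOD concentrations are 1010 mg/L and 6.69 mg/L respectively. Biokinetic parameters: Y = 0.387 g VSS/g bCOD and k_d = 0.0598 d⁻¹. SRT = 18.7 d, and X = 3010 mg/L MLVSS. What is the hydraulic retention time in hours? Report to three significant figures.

From the SRT design equation V = Y Q (S₀−S) θ_c / [X (1 + k_d θ_c)] = 0.387 × 3100 × (1010 − 6.69) × 18.7 / [3010 × (1 + 0.0598 × 18.7)] = 2.25×10^7 / 6376 = 3530 m³.
τ = V/Q = 3530/3100 = 1.139 d, or 27.33 h.

τ ≈ 27.3 h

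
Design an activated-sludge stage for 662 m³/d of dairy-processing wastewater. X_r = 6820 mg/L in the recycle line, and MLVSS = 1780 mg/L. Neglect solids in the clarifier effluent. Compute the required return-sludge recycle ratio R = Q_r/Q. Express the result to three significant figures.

Mass balance around the secondary clarifier (neglecting effluent solids): R = X / (X_r − X) = 1780 / (6820 − 1780) = 0.3532.

R ≈ 0.353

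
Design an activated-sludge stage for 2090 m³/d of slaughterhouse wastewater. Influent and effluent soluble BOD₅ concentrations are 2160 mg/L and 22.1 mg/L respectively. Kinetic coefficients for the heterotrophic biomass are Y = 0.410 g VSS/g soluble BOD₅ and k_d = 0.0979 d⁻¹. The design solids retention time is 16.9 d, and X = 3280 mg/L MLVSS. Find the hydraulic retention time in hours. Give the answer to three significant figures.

τ ≈ 40.8 h

Rearranging the biomass balance for a CMAS with decay, V = Y·Q·ΔS·θ_c / [X·(1+k_d θ_c)] = 0.410 × 2090 × (2160 − 22.1) × 16.9 / [3280 × (1 + 0.0979 × 16.9)] = 3.1×10^7 / 8707 = 3556 m³.
Hydraulic retention time τ = V/Q = 3556 / 2090 = 1.701 d = 40.83 h.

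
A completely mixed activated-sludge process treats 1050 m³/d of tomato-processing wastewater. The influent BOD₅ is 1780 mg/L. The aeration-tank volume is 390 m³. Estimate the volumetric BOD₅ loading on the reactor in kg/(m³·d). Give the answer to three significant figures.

L_v = Q S₀ / V = 1050 × 1780 × 10⁻³ / 390.0 = 4.792 kg/(m³·d).

L_v ≈ 4.79 kg BOD₅/(m³·d)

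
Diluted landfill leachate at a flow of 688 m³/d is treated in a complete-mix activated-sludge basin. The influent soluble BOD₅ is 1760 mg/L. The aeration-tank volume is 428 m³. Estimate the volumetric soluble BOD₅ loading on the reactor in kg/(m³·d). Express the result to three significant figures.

L_v ≈ 2.83 kg soluble BOD₅/(m³·d)

L_v = Q S₀ / V = 688 × 1760 × 10⁻³ / 428.0 = 2.829 kg/(m³·d).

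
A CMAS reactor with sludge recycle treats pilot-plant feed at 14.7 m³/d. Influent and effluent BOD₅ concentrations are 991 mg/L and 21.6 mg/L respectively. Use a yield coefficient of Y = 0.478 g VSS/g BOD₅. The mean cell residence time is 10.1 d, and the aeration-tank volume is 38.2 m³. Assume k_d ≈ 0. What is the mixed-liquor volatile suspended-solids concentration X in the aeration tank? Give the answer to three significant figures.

X ≈ 1800 mg/L

Without decay, X = Y Q (S₀−S) θ_c / V = 0.478 × 14.7 × (991 − 21.6) × 10.1 / 38.2 = 1801 mg/L.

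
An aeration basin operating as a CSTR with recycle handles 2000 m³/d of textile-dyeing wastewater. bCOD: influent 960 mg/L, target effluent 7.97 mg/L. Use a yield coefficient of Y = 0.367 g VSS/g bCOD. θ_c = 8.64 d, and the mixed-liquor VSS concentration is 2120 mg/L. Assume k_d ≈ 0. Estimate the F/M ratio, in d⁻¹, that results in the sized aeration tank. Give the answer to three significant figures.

Biomass mass balance (decay neglected): V·X = Y·Q·(S₀ − S)·θ_c, so V = 0.367 × 2000 × (960 − 7.97) × 8.64 / 2120 = 2848 m³.
Food-to-microorganism ratio F/M = Q S₀ / (V X) = 2000 × 960 / (2848 × 2120) = 0.3180 d⁻¹.

F/M ≈ 0.318 d⁻¹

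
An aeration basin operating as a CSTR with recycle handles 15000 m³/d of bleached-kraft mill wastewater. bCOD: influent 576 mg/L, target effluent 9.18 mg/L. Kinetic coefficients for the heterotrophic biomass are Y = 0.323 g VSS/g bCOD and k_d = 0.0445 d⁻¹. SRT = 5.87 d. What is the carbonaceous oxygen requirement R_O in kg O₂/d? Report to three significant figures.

R_O ≈ 5410 kg O₂/d

Y_obs = Y / (1 + k_d θ_c) = 0.323 / (1 + 0.0445 × 5.87) = 0.323 / 1.261 = 0.2561.
Mass of bCOD removed per day: Q(S₀ − S) = 15000 × 566.8 g/m³ = 8502 kg/d.
P_X = Y_obs·Q·(S₀ − S) = 0.2561 × 8502 = 2177 kg VSS/d.
R_O = Q·(S₀ − S) − 1.42·P_X = 8502 − 1.42 × 2177 = 5410 kg O₂/d.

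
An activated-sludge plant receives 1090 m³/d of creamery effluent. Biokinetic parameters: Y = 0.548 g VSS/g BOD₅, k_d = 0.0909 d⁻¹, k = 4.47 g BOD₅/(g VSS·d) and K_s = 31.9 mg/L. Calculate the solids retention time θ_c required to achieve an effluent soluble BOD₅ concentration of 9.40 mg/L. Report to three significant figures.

Specific growth rate at S = 9.40 mg/L: μ = YkS/(K_s+S) = 0.548·4.47·9.40/(31.9+9.40) = 0.5575 d⁻¹.
Then 1/θ_c = μ − k_d = 0.5575 − 0.0909 = 0.4666 d⁻¹, giving θ_c = 2.143 d.

θ_c ≈ 2.14 d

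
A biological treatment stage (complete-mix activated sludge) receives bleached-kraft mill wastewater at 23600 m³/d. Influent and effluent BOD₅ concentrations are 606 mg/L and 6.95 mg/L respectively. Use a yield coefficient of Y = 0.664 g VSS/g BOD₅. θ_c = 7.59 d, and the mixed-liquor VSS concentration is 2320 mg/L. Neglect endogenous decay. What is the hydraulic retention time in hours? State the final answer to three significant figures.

τ ≈ 31.2 h

V·X = Y·Q·ΔS·θ_c gives V = 0.664 × 23600 × (606 − 6.95) × 7.59 / 2320 = 30711 m³.
Hydraulic retention time τ = V/Q = 30711 / 23600 = 1.301 d = 31.23 h.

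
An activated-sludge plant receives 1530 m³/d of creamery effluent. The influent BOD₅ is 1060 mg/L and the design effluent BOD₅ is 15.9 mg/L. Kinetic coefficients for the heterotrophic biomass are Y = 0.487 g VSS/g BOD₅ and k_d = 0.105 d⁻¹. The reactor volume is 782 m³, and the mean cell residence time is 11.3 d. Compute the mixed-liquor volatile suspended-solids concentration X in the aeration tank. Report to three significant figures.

X ≈ 5140 mg/L

Solving the biomass balance for X: X = Y Q (S₀−S) θ_c / [V (1+k_d θ_c)] = 0.487 × 1530 × (1060 − 15.9) × 11.3 / [782 × (1 + 0.105 × 11.3)] = 5141 mg/L.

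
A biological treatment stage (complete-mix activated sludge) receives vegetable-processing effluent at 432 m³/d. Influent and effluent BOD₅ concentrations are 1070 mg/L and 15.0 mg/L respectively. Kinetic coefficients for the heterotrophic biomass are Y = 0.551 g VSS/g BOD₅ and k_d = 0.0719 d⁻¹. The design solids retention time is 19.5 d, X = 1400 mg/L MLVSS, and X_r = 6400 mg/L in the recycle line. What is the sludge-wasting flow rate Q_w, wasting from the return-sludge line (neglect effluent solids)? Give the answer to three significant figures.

Steady-state biomass mass balance: V·X·(1 + k_d·θ_c) = Y·Q·(S₀ − S)·θ_c, so V = 0.551 × 432 × (1070 − 15.0) × 19.5 / [1400 × (1 + 0.0719 × 19.5)] = 4.9×10^6 / 3363 = 1456 m³.
Wasting from the return line (neglecting effluent solids): Q_w = V·X / (θ_c·X_r) = 1456 × 1400 / (19.5 × 6400) = 16.34 m³/d.

Q_w ≈ 16.3 m³/d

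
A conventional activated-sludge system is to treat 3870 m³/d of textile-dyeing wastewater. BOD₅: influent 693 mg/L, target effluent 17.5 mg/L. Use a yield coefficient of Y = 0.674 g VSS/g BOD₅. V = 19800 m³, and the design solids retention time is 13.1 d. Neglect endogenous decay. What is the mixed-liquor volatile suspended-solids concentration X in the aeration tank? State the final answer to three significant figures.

X ≈ 1170 mg/L

Without decay, X = Y Q (S₀−S) θ_c / V = 0.674 × 3870 × (693 − 17.5) × 13.1 / 19800 = 1166 mg/L.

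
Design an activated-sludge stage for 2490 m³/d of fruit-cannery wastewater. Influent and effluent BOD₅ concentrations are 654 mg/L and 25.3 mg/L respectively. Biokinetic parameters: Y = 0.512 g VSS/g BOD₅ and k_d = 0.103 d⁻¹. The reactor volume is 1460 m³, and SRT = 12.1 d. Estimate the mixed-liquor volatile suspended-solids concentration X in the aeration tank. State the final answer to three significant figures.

X ≈ 2960 mg/L

Solving the biomass balance for X: X = Y Q (S₀−S) θ_c / [V (1+k_d θ_c)] = 0.512 × 2490 × (654 − 25.3) × 12.1 / [1460 × (1 + 0.103 × 12.1)] = 2957 mg/L.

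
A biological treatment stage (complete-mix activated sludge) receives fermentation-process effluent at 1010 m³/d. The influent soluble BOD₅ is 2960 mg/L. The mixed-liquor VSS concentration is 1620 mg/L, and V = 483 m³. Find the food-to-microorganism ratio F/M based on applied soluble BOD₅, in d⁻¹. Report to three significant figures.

F/M ≈ 3.82 d⁻¹

F/M = Q·S₀ / (V·X) = 1010 × 2960 / (483.0 × 1620) = 3.821 g soluble BOD₅·(g VSS·d)⁻¹.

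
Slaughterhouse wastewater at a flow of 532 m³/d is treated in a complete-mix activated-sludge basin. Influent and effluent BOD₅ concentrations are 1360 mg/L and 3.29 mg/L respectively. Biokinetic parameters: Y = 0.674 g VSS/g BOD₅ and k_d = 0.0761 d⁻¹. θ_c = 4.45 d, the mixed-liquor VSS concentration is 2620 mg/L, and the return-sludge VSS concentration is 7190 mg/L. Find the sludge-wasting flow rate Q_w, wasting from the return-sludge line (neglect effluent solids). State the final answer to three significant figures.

Rearranging the biomass balance for a CMAS with decay, V = Y·Q·ΔS·θ_c / [X·(1+k_d θ_c)] = 0.674 × 532 × (1360 − 3.29) × 4.45 / [2620 × (1 + 0.0761 × 4.45)] = 2.16×10^6 / 3507 = 617.2 m³.
Q_w = (V·X)/(θ_c X_r) = 617.2 × 2620 / (4.45 × 7190) = 50.54 m³/d.

Q_w ≈ 50.5 m³/d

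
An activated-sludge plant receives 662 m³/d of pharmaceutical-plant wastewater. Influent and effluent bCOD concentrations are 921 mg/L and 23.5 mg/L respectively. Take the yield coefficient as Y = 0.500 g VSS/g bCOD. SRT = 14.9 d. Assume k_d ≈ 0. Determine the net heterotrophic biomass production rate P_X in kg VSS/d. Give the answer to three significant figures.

P_X ≈ 297 kg VSS/d

With endogenous decay neglected, the observed yield equals the true yield: Y_obs = Y = 0.500 g VSS/g bCOD.
ΔS = 921 − 23.5 = 897.5 mg/L, so the substrate removal rate is 662 × 897.5/1000 = 594.1 kg bCOD/d.
Biomass produced: P_X = Y_obs·Q·ΔS = 0.5000 × 594.1 ≈ 297.1 kg VSS/d.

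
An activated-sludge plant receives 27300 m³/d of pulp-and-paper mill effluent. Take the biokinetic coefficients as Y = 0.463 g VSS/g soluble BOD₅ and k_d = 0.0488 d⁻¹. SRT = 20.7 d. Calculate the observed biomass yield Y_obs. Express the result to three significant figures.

Y_obs = Y / (1 + k_d θ_c) = 0.463 / (1 + 0.0488 × 20.7) = 0.463 / 2.010 = 0.2303.

Y_obs ≈ 0.230 g VSS/g soluble BOD₅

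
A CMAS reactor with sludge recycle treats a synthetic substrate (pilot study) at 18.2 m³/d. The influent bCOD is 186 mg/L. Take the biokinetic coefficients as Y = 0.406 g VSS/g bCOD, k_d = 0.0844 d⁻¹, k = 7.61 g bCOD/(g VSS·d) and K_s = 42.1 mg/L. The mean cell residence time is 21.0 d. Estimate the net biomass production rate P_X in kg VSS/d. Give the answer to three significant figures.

Effluent substrate depends only on kinetics and SRT: S = K_s(1 + k_d θ_c) / [θ_c(Yk − k_d) − 1] = 42.1 × (1 + 0.0844 × 21.0) / [21.0 × (0.406 × 7.61 − 0.0844) − 1] = 116.7 / 62.11 = 1.879 mg/L.
Y_obs = Y / (1 + k_d θ_c) = 0.406 / (1 + 0.0844 × 21.0) = 0.406 / 2.772 = 0.1464.
Substrate removed = Q·(S₀ − S) = 18.2 m³/d × (186 − 1.88) g/m³ = 3.35×10^3 g/d = 3.351 kg/d.
Biomass produced: P_X = Y_obs·Q·ΔS = 0.1464 × 3.351 ≈ 0.4907 kg VSS/d.

P_X ≈ 0.491 kg VSS/d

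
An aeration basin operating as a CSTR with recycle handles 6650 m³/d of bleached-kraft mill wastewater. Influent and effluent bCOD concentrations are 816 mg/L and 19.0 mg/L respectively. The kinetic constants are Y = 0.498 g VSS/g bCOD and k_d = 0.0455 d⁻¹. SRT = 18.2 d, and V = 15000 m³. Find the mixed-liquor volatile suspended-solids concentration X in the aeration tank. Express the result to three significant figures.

From V·X·(1 + k_d·θ_c) = Y·Q·(S₀ − S)·θ_c: X = 0.498 × 6650 × (816 − 19.0) × 18.2 / [15000 × (1 + 0.0455 × 18.2)] = 1752 mg/L.

X ≈ 1750 mg/L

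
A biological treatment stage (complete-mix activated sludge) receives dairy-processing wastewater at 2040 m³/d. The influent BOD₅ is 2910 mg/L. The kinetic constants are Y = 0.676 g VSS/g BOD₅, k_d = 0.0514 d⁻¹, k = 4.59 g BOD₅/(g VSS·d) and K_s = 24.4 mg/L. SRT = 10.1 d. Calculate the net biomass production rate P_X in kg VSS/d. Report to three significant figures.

From the Monod/SRT balance for a CMAS, S = K_s·(1+k_d θ_c)/[θ_c·(Y k − k_d) − 1] = 24.4 × (1 + 0.0514 × 10.1) / [10.1 × (0.676 × 4.59 − 0.0514) − 1] = 37.07 / 29.82 = 1.243 mg/L.
Y_obs = Y / (1 + k_d θ_c) = 0.676 / (1 + 0.0514 × 10.1) = 0.676 / 1.519 = 0.4450.
Q·(S₀ − S) = 2040 × (2910 − 1.24) × 10⁻³ = 5934 kg/d removed.
Biomass produced: P_X = Y_obs·Q·ΔS = 0.4450 × 5934 ≈ 2641 kg VSS/d.

P_X ≈ 2640 kg VSS/d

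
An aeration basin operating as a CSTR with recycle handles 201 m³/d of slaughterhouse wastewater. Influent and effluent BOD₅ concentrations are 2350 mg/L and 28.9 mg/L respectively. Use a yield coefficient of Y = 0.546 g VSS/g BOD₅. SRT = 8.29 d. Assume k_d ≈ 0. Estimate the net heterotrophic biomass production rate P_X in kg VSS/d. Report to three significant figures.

Since k_d ≈ 0, Y_obs = Y = 0.546 g VSS/g BOD₅.
Substrate removed = Q·(S₀ − S) = 201 m³/d × (2350 − 28.9) g/m³ = 4.67×10^5 g/d = 466.5 kg/d.
Biomass produced: P_X = Y_obs·Q·ΔS = 0.5460 × 466.5 ≈ 254.7 kg VSS/d.

P_X ≈ 255 kg VSS/d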